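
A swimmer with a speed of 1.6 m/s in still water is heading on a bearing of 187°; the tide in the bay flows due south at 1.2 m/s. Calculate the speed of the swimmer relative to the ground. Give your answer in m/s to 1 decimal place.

2.8 m/s

Taking east as x and north as y: velocity relative to the water = (-0.195, -1.588) m/s; the water relative to ground = (0.000, -1.200) m/s.
Velocity relative to ground = (-0.195, -1.588) + (0.000, -1.200) = (-0.195, -2.788) m/s.
Speed = |(-0.195, -2.788)| = 2.795 m/s.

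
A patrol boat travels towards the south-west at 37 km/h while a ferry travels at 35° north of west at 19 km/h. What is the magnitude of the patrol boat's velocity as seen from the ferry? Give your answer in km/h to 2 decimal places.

38.55 km/h

Taking east as x and north as y: patrol boat velocity = (-26.163, -26.163) km/h; ferry velocity = (-15.564, 10.898) km/h.
Velocity of patrol boat relative to ferry = (-26.163, -26.163) − (-15.564, 10.898) = (-10.599, -37.061) km/h.
Magnitude = |(-10.599, -37.061)| = 38.547 km/h.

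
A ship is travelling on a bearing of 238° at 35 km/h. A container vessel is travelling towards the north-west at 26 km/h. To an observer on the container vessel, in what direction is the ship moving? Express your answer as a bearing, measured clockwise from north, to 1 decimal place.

197.0°

Taking east as x and north as y: ship velocity = (-29.682, -18.547) km/h; container vessel velocity = (-18.385, 18.385) km/h.
Velocity of ship relative to container vessel = (-29.682, -18.547) − (-18.385, 18.385) = (-11.297, -36.932) km/h.
Bearing = atan2(-11.30, -36.93) = 197.01° clockwise from north.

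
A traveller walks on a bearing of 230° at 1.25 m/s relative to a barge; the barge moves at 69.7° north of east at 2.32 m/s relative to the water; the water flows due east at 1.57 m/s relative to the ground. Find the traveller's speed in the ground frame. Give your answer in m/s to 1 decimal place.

2.0 m/s

In east/north components (m/s): traveller relative to barge = (-0.958, -0.803); barge relative to water = (0.805, 2.176); water relative to ground = (1.570, 0.000).
Sum = (1.417, 1.372) m/s.
Speed = |(1.417, 1.372)| = 1.973 m/s.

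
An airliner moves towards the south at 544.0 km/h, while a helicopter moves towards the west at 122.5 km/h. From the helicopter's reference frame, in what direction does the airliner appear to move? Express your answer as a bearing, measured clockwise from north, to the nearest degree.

167°

Taking east as x and north as y: airliner velocity = (0.000, -544.000) km/h; helicopter velocity = (-122.500, 0.000) km/h.
Velocity of airliner relative to helicopter = (0.000, -544.000) − (-122.500, 0.000) = (122.500, -544.000) km/h.
Bearing = atan2(122.50, -544.00) = 167.31° clockwise from north.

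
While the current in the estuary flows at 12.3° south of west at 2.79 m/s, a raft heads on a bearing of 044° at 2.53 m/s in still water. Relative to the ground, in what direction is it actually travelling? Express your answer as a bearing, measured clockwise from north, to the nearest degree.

322°

Taking east as x and north as y: velocity relative to the water = (1.757, 1.820) m/s; the water relative to ground = (-2.726, -0.594) m/s.
Velocity relative to ground = (1.757, 1.820) + (-2.726, -0.594) = (-0.968, 1.226) m/s.
Bearing = atan2(-0.97, 1.23) = 321.68° clockwise from north.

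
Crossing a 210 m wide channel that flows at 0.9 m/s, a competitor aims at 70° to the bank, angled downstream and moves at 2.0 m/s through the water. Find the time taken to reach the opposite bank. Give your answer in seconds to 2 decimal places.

111.74 s

The component of the competitor's velocity perpendicular to the bank is 2.0 × sin 70° = 1.879 m/s.
Only the cross-stream component determines the crossing time; the current contributes nothing perpendicular to the bank.
Time = 210 / 1.879 = 111.739 s.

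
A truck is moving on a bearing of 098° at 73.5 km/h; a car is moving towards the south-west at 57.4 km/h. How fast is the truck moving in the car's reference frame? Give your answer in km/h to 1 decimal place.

117.4 km/h

Taking east as x and north as y: truck velocity = (72.785, -10.229) km/h; car velocity = (-40.588, -40.588) km/h.
Velocity of truck relative to car = (72.785, -10.229) − (-40.588, -40.588) = (113.373, 30.359) km/h.
Magnitude = |(113.373, 30.359)| = 117.367 km/h.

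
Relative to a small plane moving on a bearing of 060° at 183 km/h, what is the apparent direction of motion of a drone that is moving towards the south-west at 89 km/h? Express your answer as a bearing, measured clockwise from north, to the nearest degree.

Taking east as x and north as y: drone velocity = (-62.933, -62.933) km/h; small plane velocity = (158.483, 91.500) km/h.
Velocity of drone relative to small plane = (-62.933, -62.933) − (158.483, 91.500) = (-221.415, -154.433) km/h.
Bearing = atan2(-221.42, -154.43) = 235.11° clockwise from north.

235°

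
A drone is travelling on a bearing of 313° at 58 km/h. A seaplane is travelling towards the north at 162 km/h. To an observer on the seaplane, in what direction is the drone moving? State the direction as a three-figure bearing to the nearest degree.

Taking east as x and north as y: drone velocity = (-42.419, 39.556) km/h; seaplane velocity = (0.000, 162.000) km/h.
Velocity of drone relative to seaplane = (-42.419, 39.556) − (0.000, 162.000) = (-42.419, -122.444) km/h.
Bearing = atan2(-42.42, -122.44) = 199.11° clockwise from north.

199°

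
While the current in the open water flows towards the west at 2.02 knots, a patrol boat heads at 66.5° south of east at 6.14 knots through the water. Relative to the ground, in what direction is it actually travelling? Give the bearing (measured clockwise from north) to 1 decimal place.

Taking east as x and north as y: velocity relative to the water = (2.448, -5.631) knots; the water relative to ground = (-2.020, 0.000) knots.
Velocity relative to ground = (2.448, -5.631) + (-2.020, 0.000) = (0.428, -5.631) knots.
Bearing = atan2(0.43, -5.63) = 175.65° clockwise from north.

175.7°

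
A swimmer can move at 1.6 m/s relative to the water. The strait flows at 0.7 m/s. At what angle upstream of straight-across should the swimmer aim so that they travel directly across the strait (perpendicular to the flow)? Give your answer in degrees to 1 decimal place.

25.9°

To cancel the current, the upstream component of the swimmer's velocity must equal the flow: 1.6 sin θ = 0.7.
sin θ = 0.7 / 1.6 = 0.4375.
θ = arcsin(0.4375) = 25.944°.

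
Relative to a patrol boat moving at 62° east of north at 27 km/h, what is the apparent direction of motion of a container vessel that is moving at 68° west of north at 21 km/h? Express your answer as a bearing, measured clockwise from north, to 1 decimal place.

263.7°

Taking east as x and north as y: container vessel velocity = (-19.471, 7.867) km/h; patrol boat velocity = (23.840, 12.676) km/h.
Velocity of container vessel relative to patrol boat = (-19.471, 7.867) − (23.840, 12.676) = (-43.310, -4.809) km/h.
Bearing = atan2(-43.31, -4.81) = 263.66° clockwise from north.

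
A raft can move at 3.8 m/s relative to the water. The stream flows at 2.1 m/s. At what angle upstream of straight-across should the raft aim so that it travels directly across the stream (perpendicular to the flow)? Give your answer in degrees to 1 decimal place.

33.5°

To cancel the current, the upstream component of the raft's velocity must equal the flow: 3.8 sin θ = 2.1.
sin θ = 2.1 / 3.8 = 0.5526.
θ = arcsin(0.5526) = 33.548°.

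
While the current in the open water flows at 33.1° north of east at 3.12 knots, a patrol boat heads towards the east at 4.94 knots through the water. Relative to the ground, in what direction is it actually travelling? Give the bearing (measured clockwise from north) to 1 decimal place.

077.3°

Taking east as x and north as y: velocity relative to the water = (4.940, 0.000) knots; the water relative to ground = (2.614, 1.704) knots.
Velocity relative to ground = (4.940, 0.000) + (2.614, 1.704) = (7.554, 1.704) knots.
Bearing = atan2(7.55, 1.70) = 77.29° clockwise from north.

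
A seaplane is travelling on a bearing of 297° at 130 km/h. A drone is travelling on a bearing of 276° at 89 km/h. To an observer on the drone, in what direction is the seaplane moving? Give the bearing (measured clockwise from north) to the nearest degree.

331°

Taking east as x and north as y: seaplane velocity = (-115.831, 59.019) km/h; drone velocity = (-88.512, 9.303) km/h.
Velocity of seaplane relative to drone = (-115.831, 59.019) − (-88.512, 9.303) = (-27.318, 49.716) km/h.
Bearing = atan2(-27.32, 49.72) = 331.21° clockwise from north.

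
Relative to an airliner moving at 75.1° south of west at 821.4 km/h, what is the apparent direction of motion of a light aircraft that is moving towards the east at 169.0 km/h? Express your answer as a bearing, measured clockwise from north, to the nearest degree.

Taking east as x and north as y: light aircraft velocity = (169.000, 0.000) km/h; airliner velocity = (-211.209, -793.781) km/h.
Velocity of light aircraft relative to airliner = (169.000, 0.000) − (-211.209, -793.781) = (380.209, 793.781) km/h.
Bearing = atan2(380.21, 793.78) = 25.59° clockwise from north.

026°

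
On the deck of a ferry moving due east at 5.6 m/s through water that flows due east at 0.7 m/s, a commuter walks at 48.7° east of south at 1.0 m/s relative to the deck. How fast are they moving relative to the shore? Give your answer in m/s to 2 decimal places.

In east/north components (m/s): commuter relative to ferry = (0.751, -0.660); ferry relative to water = (5.600, 0.000); water relative to ground = (0.700, 0.000).
Sum = (7.051, -0.660) m/s.
Speed = |(7.051, -0.660)| = 7.082 m/s.

7.08 m/s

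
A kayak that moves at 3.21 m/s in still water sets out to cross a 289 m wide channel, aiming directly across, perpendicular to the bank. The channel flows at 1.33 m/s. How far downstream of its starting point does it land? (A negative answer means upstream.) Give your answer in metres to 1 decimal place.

Perpendicular speed = 3.210 m/s; crossing time = 289 / 3.210 = 90.031 s.
Net downstream speed = 1.330 m/s.
Drift = 1.330 × 90.031 = 119.741 m (downstream).

119.7 m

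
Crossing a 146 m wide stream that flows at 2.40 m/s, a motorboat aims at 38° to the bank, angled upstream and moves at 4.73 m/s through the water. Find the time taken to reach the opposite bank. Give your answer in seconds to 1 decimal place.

The component of the motorboat's velocity perpendicular to the bank is 4.73 × sin 38° = 2.912 m/s.
The current is parallel to the bank, so it does not affect the crossing time.
Time = 146 / 2.912 = 50.136 s.

50.1 s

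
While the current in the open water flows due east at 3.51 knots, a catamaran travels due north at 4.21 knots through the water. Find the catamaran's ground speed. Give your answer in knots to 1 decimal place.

5.5 knots

Taking east as x and north as y: velocity relative to the water = (0.000, 4.210) knots; the water relative to ground = (3.510, 0.000) knots.
Velocity relative to ground = (0.000, 4.210) + (3.510, 0.000) = (3.510, 4.210) knots.
Speed = |(3.510, 4.210)| = 5.481 knots.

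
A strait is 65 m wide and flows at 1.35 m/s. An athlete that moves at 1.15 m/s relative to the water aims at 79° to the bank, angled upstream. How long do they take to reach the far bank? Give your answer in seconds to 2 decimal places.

57.58 s

The component of the athlete's velocity perpendicular to the bank is 1.15 × sin 79° = 1.129 m/s.
The flow acts along the bank and has no component across it.
Time = 65 / 1.129 = 57.580 s.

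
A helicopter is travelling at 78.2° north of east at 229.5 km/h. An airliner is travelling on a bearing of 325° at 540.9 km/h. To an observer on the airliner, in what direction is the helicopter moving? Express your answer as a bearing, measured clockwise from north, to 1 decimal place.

Taking east as x and north as y: helicopter velocity = (46.932, 224.650) km/h; airliner velocity = (-310.247, 443.079) km/h.
Velocity of helicopter relative to airliner = (46.932, 224.650) − (-310.247, 443.079) = (357.179, -218.429) km/h.
Bearing = atan2(357.18, -218.43) = 121.45° clockwise from north.

121.4°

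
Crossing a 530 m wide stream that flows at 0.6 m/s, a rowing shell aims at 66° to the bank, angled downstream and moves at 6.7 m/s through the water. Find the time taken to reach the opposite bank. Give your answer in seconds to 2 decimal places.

The component of the rowing shell's velocity perpendicular to the bank is 6.7 × sin 66° = 6.121 m/s.
Only the cross-stream component determines the crossing time; the current contributes nothing perpendicular to the bank.
Time = 530 / 6.121 = 86.591 s.

86.59 s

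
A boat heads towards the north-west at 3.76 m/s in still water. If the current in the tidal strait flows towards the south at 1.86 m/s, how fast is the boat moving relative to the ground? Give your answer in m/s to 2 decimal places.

2.78 m/s

Taking east as x and north as y: velocity relative to the water = (-2.659, 2.659) m/s; the water relative to ground = (0.000, -1.860) m/s.
Velocity relative to ground = (-2.659, 2.659) + (0.000, -1.860) = (-2.659, 0.799) m/s.
Speed = |(-2.659, 0.799)| = 2.776 m/s.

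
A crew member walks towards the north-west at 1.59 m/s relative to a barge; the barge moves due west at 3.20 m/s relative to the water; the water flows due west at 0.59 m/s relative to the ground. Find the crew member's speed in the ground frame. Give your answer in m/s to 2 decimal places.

5.04 m/s

In east/north components (m/s): crew member relative to barge = (-1.124, 1.124); barge relative to water = (-3.200, 0.000); water relative to ground = (-0.590, 0.000).
Sum = (-4.914, 1.124) m/s.
Speed = |(-4.914, 1.124)| = 5.041 m/s.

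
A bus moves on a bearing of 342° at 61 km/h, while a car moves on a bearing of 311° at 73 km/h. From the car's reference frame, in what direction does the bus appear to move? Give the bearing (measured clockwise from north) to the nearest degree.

Taking east as x and north as y: bus velocity = (-18.850, 58.014) km/h; car velocity = (-55.094, 47.892) km/h.
Velocity of bus relative to car = (-18.850, 58.014) − (-55.094, 47.892) = (36.244, 10.122) km/h.
Bearing = atan2(36.24, 10.12) = 74.40° clockwise from north.

074°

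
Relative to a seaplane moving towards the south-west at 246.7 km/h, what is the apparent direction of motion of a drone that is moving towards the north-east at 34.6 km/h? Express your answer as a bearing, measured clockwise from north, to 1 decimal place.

045.0°

Taking east as x and north as y: drone velocity = (24.466, 24.466) km/h; seaplane velocity = (-174.443, -174.443) km/h.
Velocity of drone relative to seaplane = (24.466, 24.466) − (-174.443, -174.443) = (198.909, 198.909) km/h.
Bearing = atan2(198.91, 198.91) = 45.00° clockwise from north.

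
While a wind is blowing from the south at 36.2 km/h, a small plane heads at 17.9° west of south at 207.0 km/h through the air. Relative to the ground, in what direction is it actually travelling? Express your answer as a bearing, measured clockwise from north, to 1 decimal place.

201.6°

Taking east as x and north as y: velocity relative to the air = (-63.623, -196.980) km/h; the air relative to ground = (0.000, 36.200) km/h.
Velocity relative to ground = (-63.623, -196.980) + (0.000, 36.200) = (-63.623, -160.780) km/h.
Bearing = atan2(-63.62, -160.78) = 201.59° clockwise from north.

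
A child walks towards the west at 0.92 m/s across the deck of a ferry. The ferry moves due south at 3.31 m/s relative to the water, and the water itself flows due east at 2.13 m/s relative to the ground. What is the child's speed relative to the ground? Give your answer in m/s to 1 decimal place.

3.5 m/s

In east/north components (m/s): child relative to ferry = (-0.920, 0.000); ferry relative to water = (0.000, -3.310); water relative to ground = (2.130, 0.000).
Sum = (1.210, -3.310) m/s.
Speed = |(1.210, -3.310)| = 3.524 m/s.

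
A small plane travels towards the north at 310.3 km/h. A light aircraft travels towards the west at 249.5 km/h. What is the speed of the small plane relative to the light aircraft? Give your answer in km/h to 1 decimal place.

Taking east as x and north as y: small plane velocity = (0.000, 310.300) km/h; light aircraft velocity = (-249.500, 0.000) km/h.
Velocity of small plane relative to light aircraft = (0.000, 310.300) − (-249.500, 0.000) = (249.500, 310.300) km/h.
Magnitude = |(249.500, 310.300)| = 398.166 km/h.

398.2 km/h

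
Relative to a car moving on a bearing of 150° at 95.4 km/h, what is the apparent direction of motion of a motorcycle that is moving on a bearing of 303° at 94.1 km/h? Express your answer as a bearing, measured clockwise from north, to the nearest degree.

Taking east as x and north as y: motorcycle velocity = (-78.919, 51.251) km/h; car velocity = (47.700, -82.619) km/h.
Velocity of motorcycle relative to car = (-78.919, 51.251) − (47.700, -82.619) = (-126.619, 133.869) km/h.
Bearing = atan2(-126.62, 133.87) = 316.59° clockwise from north.

317°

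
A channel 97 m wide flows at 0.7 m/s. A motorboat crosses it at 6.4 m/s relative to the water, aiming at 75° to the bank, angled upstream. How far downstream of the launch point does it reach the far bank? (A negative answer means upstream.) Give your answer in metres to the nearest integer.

Perpendicular speed = 6.182 m/s; crossing time = 97 / 6.182 = 15.691 s.
Net downstream speed = -0.956 m/s.
Drift = -0.956 × 15.691 = -15.007 m (upstream).

-15 m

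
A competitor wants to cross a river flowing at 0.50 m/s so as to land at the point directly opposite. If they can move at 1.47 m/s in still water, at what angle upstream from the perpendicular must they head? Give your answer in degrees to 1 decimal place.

To cancel the current, the upstream component of the competitor's velocity must equal the flow: 1.47 sin θ = 0.50.
sin θ = 0.50 / 1.47 = 0.3401.
θ = arcsin(0.3401) = 19.885°.

19.9°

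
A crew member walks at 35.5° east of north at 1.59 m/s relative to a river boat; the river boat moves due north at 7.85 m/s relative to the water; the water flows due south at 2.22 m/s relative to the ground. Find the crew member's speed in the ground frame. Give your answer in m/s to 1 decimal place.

7.0 m/s

In east/north components (m/s): crew member relative to river boat = (0.923, 1.294); river boat relative to water = (0.000, 7.850); water relative to ground = (0.000, -2.220).
Sum = (0.923, 6.924) m/s.
Speed = |(0.923, 6.924)| = 6.986 m/s.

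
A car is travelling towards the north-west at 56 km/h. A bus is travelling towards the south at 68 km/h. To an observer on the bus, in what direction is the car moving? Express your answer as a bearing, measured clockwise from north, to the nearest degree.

340°

Taking east as x and north as y: car velocity = (-39.598, 39.598) km/h; bus velocity = (0.000, -68.000) km/h.
Velocity of car relative to bus = (-39.598, 39.598) − (0.000, -68.000) = (-39.598, 107.598) km/h.
Bearing = atan2(-39.60, 107.60) = 339.80° clockwise from north.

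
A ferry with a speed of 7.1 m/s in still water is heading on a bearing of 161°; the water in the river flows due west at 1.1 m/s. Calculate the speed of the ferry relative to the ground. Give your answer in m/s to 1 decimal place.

6.8 m/s

Taking east as x and north as y: velocity relative to the water = (2.312, -6.713) m/s; the water relative to ground = (-1.100, 0.000) m/s.
Velocity relative to ground = (2.312, -6.713) + (-1.100, 0.000) = (1.212, -6.713) m/s.
Speed = |(1.212, -6.713)| = 6.822 m/s.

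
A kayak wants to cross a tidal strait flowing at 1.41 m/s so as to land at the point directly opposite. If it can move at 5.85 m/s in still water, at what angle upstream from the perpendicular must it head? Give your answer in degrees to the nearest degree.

14°

To cancel the current, the upstream component of the kayak's velocity must equal the flow: 5.85 sin θ = 1.41.
sin θ = 1.41 / 5.85 = 0.2410.
θ = arcsin(0.2410) = 13.947°.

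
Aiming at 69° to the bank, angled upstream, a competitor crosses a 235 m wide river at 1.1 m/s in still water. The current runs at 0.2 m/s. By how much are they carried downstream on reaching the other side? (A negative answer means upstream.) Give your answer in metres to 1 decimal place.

-44.4 m

Perpendicular speed = 1.027 m/s; crossing time = 235 / 1.027 = 228.836 s.
Net downstream speed = -0.194 m/s.
Drift = -0.194 × 228.836 = -44.441 m (upstream).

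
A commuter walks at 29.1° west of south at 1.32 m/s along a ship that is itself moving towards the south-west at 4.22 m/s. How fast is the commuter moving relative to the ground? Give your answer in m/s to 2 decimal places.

Taking east as x and north as y: ship velocity = (-2.984, -2.984) m/s; commuter velocity relative to ship = (-0.642, -1.153) m/s.
Velocity relative to ground = (-2.984, -2.984) + (-0.642, -1.153) = (-3.626, -4.137) m/s.
Speed = |(-3.626, -4.137)| = 5.501 m/s.

5.50 m/s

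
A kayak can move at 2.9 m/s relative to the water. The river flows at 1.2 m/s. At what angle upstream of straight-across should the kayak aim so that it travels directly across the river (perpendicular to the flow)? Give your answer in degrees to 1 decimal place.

To cancel the current, the upstream component of the kayak's velocity must equal the flow: 2.9 sin θ = 1.2.
sin θ = 1.2 / 2.9 = 0.4138.
θ = arcsin(0.4138) = 24.443°.

24.4°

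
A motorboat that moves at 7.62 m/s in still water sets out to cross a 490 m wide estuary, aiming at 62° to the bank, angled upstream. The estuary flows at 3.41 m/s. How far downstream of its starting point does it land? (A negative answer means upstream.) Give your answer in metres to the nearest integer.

-12 m

Perpendicular speed = 6.728 m/s; crossing time = 490 / 6.728 = 72.829 s.
Net downstream speed = -0.167 m/s.
Drift = -0.167 × 72.829 = -12.190 m (upstream).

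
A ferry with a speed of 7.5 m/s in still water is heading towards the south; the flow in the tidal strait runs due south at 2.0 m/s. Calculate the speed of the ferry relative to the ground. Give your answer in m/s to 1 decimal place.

Taking east as x and north as y: velocity relative to the water = (0.000, -7.500) m/s; the water relative to ground = (0.000, -2.000) m/s.
Velocity relative to ground = (0.000, -7.500) + (0.000, -2.000) = (0.000, -9.500) m/s.
Speed = |(0.000, -9.500)| = 9.500 m/s.

9.5 m/s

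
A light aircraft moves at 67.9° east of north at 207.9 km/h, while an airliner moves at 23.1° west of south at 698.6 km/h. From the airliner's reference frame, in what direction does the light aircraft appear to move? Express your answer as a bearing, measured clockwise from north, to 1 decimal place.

032.9°

Taking east as x and north as y: light aircraft velocity = (192.625, 78.217) km/h; airliner velocity = (-274.087, -642.587) km/h.
Velocity of light aircraft relative to airliner = (192.625, 78.217) − (-274.087, -642.587) = (466.712, 720.804) km/h.
Bearing = atan2(466.71, 720.80) = 32.92° clockwise from north.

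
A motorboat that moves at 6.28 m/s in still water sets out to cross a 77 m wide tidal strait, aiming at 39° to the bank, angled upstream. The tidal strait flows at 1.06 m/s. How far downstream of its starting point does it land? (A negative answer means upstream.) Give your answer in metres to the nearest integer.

Perpendicular speed = 3.952 m/s; crossing time = 77 / 3.952 = 19.483 s.
Net downstream speed = -3.820 m/s.
Drift = -3.820 × 19.483 = -74.435 m (upstream).

-74 m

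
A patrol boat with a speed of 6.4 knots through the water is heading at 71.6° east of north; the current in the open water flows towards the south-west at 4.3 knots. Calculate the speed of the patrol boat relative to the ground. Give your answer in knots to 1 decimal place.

Taking east as x and north as y: velocity relative to the water = (6.073, 2.020) knots; the water relative to ground = (-3.041, -3.041) knots.
Velocity relative to ground = (6.073, 2.020) + (-3.041, -3.041) = (3.032, -1.020) knots.
Speed = |(3.032, -1.020)| = 3.199 knots.

3.2 knots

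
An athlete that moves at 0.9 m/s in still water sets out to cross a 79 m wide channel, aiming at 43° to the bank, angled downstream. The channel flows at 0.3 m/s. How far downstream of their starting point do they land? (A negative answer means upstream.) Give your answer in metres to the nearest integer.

Perpendicular speed = 0.614 m/s; crossing time = 79 / 0.614 = 128.707 s.
Net downstream speed = 0.958 m/s.
Drift = 0.958 × 128.707 = 123.329 m (downstream).

123 m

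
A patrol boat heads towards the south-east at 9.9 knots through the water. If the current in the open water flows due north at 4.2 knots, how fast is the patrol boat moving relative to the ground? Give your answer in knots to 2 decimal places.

Taking east as x and north as y: velocity relative to the water = (7.000, -7.000) knots; the water relative to ground = (0.000, 4.200) knots.
Velocity relative to ground = (7.000, -7.000) + (0.000, 4.200) = (7.000, -2.800) knots.
Speed = |(7.000, -2.800)| = 7.540 knots.

7.54 knots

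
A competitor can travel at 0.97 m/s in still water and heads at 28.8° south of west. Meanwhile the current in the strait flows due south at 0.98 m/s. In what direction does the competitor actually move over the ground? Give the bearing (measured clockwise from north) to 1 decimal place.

Taking east as x and north as y: velocity relative to the water = (-0.850, -0.467) m/s; the water relative to ground = (0.000, -0.980) m/s.
Velocity relative to ground = (-0.850, -0.467) + (0.000, -0.980) = (-0.850, -1.447) m/s.
Bearing = atan2(-0.85, -1.45) = 210.43° clockwise from north.

210.4°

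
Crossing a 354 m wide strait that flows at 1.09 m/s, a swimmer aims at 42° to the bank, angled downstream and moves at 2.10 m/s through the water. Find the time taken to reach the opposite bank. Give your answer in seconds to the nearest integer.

252 s

The component of the swimmer's velocity perpendicular to the bank is 2.10 × sin 42° = 1.405 m/s.
Only the cross-stream component determines the crossing time; the current contributes nothing perpendicular to the bank.
Time = 354 / 1.405 = 251.926 s.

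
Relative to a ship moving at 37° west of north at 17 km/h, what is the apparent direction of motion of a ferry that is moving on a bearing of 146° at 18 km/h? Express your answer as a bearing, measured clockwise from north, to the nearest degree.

Taking east as x and north as y: ferry velocity = (10.065, -14.923) km/h; ship velocity = (-10.231, 13.577) km/h.
Velocity of ferry relative to ship = (10.065, -14.923) − (-10.231, 13.577) = (20.296, -28.499) km/h.
Bearing = atan2(20.30, -28.50) = 144.54° clockwise from north.

145°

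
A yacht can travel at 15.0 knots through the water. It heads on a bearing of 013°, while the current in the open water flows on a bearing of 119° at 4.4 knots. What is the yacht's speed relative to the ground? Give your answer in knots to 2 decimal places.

Taking east as x and north as y: velocity relative to the water = (3.374, 14.616) knots; the water relative to ground = (3.848, -2.133) knots.
Velocity relative to ground = (3.374, 14.616) + (3.848, -2.133) = (7.223, 12.482) knots.
Speed = |(7.223, 12.482)| = 14.421 knots.

14.42 knots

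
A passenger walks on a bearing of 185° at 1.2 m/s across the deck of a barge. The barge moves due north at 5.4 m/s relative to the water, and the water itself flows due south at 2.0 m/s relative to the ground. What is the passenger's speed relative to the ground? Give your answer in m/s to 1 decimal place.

2.2 m/s

In east/north components (m/s): passenger relative to barge = (-0.105, -1.195); barge relative to water = (0.000, 5.400); water relative to ground = (0.000, -2.000).
Sum = (-0.105, 2.205) m/s.
Speed = |(-0.105, 2.205)| = 2.207 m/s.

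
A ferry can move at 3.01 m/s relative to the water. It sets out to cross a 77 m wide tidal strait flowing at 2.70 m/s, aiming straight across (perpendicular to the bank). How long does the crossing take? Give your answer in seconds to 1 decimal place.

25.6 s

The component of the ferry's velocity perpendicular to the bank is 3.01 m/s.
The flow acts along the bank and has no component across it.
Time = 77 / 3.010 = 25.581 s.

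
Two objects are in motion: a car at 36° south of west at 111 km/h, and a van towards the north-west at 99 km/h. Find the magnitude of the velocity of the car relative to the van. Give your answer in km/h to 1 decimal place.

Taking east as x and north as y: car velocity = (-89.801, -65.244) km/h; van velocity = (-70.004, 70.004) km/h.
Velocity of car relative to van = (-89.801, -65.244) − (-70.004, 70.004) = (-19.797, -135.248) km/h.
Magnitude = |(-19.797, -135.248)| = 136.689 km/h.

136.7 km/h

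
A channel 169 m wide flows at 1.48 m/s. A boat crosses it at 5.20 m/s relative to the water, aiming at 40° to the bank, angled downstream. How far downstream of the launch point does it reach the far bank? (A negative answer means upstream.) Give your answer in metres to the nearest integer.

276 m

Perpendicular speed = 3.342 m/s; crossing time = 169 / 3.342 = 50.561 s.
Net downstream speed = 5.463 m/s.
Drift = 5.463 × 50.561 = 276.237 m (downstream).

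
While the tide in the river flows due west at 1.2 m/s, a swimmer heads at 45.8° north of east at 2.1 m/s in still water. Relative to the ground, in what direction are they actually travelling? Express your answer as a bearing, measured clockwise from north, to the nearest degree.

Taking east as x and north as y: velocity relative to the water = (1.464, 1.506) m/s; the water relative to ground = (-1.200, 0.000) m/s.
Velocity relative to ground = (1.464, 1.506) + (-1.200, 0.000) = (0.264, 1.506) m/s.
Bearing = atan2(0.26, 1.51) = 9.95° clockwise from north.

010°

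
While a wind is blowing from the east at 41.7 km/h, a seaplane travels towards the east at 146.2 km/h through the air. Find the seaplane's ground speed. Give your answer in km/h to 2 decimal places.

104.50 km/h

Taking east as x and north as y: velocity relative to the air = (146.200, 0.000) km/h; the air relative to ground = (-41.700, 0.000) km/h.
Velocity relative to ground = (146.200, 0.000) + (-41.700, 0.000) = (104.500, 0.000) km/h.
Speed = |(104.500, 0.000)| = 104.500 km/h.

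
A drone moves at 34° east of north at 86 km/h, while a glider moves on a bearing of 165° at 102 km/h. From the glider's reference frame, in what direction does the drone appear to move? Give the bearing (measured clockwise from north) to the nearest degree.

Taking east as x and north as y: drone velocity = (48.091, 71.297) km/h; glider velocity = (26.400, -98.524) km/h.
Velocity of drone relative to glider = (48.091, 71.297) − (26.400, -98.524) = (21.691, 169.822) km/h.
Bearing = atan2(21.69, 169.82) = 7.28° clockwise from north.

007°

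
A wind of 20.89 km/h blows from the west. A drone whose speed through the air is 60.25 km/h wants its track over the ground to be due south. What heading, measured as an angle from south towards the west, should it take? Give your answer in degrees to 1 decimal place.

The wind pushes perpendicular to the desired track; the heading must have a component into the wind equal to 20.89 km/h: 60.25 sin θ = 20.89.
sin θ = 0.3467, so θ = 20.287°.

20.3°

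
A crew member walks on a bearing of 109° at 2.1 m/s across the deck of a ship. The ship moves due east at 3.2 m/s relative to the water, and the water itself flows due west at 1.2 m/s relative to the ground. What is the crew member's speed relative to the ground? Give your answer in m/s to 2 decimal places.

In east/north components (m/s): crew member relative to ship = (1.986, -0.684); ship relative to water = (3.200, 0.000); water relative to ground = (-1.200, 0.000).
Sum = (3.986, -0.684) m/s.
Speed = |(3.986, -0.684)| = 4.044 m/s.

4.04 m/s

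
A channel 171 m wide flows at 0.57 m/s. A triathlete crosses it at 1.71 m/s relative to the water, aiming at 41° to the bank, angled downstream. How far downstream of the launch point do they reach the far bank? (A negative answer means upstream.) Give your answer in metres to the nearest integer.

Perpendicular speed = 1.122 m/s; crossing time = 171 / 1.122 = 152.425 s.
Net downstream speed = 1.861 m/s.
Drift = 1.861 × 152.425 = 283.595 m (downstream).

284 m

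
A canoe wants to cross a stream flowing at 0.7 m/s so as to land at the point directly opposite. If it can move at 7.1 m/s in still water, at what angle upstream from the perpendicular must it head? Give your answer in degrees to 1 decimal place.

5.7°

To cancel the current, the upstream component of the canoe's velocity must equal the flow: 7.1 sin θ = 0.7.
sin θ = 0.7 / 7.1 = 0.0986.
θ = arcsin(0.0986) = 5.658°.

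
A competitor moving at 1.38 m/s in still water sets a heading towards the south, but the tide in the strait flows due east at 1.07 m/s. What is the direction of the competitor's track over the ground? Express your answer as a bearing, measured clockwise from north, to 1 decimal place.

142.2°

Taking east as x and north as y: velocity relative to the water = (0.000, -1.380) m/s; the water relative to ground = (1.070, 0.000) m/s.
Velocity relative to ground = (0.000, -1.380) + (1.070, 0.000) = (1.070, -1.380) m/s.
Bearing = atan2(1.07, -1.38) = 142.21° clockwise from north.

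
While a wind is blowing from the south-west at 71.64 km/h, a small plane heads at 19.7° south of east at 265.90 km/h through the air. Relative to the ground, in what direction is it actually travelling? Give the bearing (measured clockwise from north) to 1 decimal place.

Taking east as x and north as y: velocity relative to the air = (250.337, -89.634) km/h; the air relative to ground = (50.657, 50.657) km/h.
Velocity relative to ground = (250.337, -89.634) + (50.657, 50.657) = (300.994, -38.976) km/h.
Bearing = atan2(300.99, -38.98) = 97.38° clockwise from north.

097.4°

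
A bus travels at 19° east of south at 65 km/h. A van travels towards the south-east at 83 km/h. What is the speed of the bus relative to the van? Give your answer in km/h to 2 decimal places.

Taking east as x and north as y: bus velocity = (21.162, -61.459) km/h; van velocity = (58.690, -58.690) km/h.
Velocity of bus relative to van = (21.162, -61.459) − (58.690, -58.690) = (-37.528, -2.769) km/h.
Magnitude = |(-37.528, -2.769)| = 37.630 km/h.

37.63 km/h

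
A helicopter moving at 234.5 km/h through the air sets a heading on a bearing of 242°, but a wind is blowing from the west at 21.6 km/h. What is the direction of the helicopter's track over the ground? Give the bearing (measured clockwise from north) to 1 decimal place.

Taking east as x and north as y: velocity relative to the air = (-207.051, -110.091) km/h; the air relative to ground = (21.600, 0.000) km/h.
Velocity relative to ground = (-207.051, -110.091) + (21.600, 0.000) = (-185.451, -110.091) km/h.
Bearing = atan2(-185.45, -110.09) = 239.30° clockwise from north.

239.3°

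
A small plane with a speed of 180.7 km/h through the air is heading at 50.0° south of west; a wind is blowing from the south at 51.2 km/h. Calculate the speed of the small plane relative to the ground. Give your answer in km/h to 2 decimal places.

Taking east as x and north as y: velocity relative to the air = (-116.152, -138.424) km/h; the air relative to ground = (0.000, 51.200) km/h.
Velocity relative to ground = (-116.152, -138.424) + (0.000, 51.200) = (-116.152, -87.224) km/h.
Speed = |(-116.152, -87.224)| = 145.256 km/h.

145.26 km/h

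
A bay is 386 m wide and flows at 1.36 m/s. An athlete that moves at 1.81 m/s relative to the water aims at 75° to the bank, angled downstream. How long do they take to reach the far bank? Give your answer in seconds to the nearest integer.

The component of the athlete's velocity perpendicular to the bank is 1.81 × sin 75° = 1.748 m/s.
Only the cross-stream component determines the crossing time; the current contributes nothing perpendicular to the bank.
Time = 386 / 1.748 = 220.783 s.

221 s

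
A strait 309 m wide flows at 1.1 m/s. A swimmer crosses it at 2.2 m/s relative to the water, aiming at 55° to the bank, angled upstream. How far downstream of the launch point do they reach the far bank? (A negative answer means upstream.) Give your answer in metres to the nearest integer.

-28 m

Perpendicular speed = 1.802 m/s; crossing time = 309 / 1.802 = 171.463 s.
Net downstream speed = -0.162 m/s.
Drift = -0.162 × 171.463 = -27.754 m (upstream).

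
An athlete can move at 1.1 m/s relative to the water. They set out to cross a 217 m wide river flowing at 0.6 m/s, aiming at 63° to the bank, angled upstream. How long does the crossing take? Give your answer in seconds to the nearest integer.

The component of the athlete's velocity perpendicular to the bank is 1.1 × sin 63° = 0.980 m/s.
Only the cross-stream component determines the crossing time; the current contributes nothing perpendicular to the bank.
Time = 217 / 0.980 = 221.404 s.

221 s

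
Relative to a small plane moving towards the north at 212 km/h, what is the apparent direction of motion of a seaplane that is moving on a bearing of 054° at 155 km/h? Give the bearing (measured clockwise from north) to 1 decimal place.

Taking east as x and north as y: seaplane velocity = (125.398, 91.107) km/h; small plane velocity = (0.000, 212.000) km/h.
Velocity of seaplane relative to small plane = (125.398, 91.107) − (0.000, 212.000) = (125.398, -120.893) km/h.
Bearing = atan2(125.40, -120.89) = 133.95° clockwise from north.

134.0°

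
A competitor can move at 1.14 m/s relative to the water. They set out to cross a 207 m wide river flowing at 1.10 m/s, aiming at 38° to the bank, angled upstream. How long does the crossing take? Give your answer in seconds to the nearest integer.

The component of the competitor's velocity perpendicular to the bank is 1.14 × sin 38° = 0.702 m/s.
The flow acts along the bank and has no component across it.
Time = 207 / 0.702 = 294.933 s.

295 s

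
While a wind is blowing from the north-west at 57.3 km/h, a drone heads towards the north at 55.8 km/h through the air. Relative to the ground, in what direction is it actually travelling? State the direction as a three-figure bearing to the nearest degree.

Taking east as x and north as y: velocity relative to the air = (0.000, 55.800) km/h; the air relative to ground = (40.517, -40.517) km/h.
Velocity relative to ground = (0.000, 55.800) + (40.517, -40.517) = (40.517, 15.283) km/h.
Bearing = atan2(40.52, 15.28) = 69.33° clockwise from north.

069°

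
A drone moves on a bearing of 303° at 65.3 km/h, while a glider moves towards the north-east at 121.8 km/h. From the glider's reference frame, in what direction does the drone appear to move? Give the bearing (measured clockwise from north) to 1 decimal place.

250.3°

Taking east as x and north as y: drone velocity = (-54.765, 35.565) km/h; glider velocity = (86.126, 86.126) km/h.
Velocity of drone relative to glider = (-54.765, 35.565) − (86.126, 86.126) = (-140.891, -50.561) km/h.
Bearing = atan2(-140.89, -50.56) = 250.26° clockwise from north.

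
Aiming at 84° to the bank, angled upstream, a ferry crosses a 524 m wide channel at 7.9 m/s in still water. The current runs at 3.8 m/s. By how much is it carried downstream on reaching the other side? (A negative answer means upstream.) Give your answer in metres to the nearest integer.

Perpendicular speed = 7.857 m/s; crossing time = 524 / 7.857 = 66.694 s.
Net downstream speed = 2.974 m/s.
Drift = 2.974 × 66.694 = 198.364 m (downstream).

198 m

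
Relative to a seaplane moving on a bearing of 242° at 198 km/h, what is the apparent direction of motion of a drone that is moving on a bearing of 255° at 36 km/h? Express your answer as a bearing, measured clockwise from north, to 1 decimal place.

059.2°

Taking east as x and north as y: drone velocity = (-34.773, -9.317) km/h; seaplane velocity = (-174.824, -92.955) km/h.
Velocity of drone relative to seaplane = (-34.773, -9.317) − (-174.824, -92.955) = (140.050, 83.638) km/h.
Bearing = atan2(140.05, 83.64) = 59.15° clockwise from north.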